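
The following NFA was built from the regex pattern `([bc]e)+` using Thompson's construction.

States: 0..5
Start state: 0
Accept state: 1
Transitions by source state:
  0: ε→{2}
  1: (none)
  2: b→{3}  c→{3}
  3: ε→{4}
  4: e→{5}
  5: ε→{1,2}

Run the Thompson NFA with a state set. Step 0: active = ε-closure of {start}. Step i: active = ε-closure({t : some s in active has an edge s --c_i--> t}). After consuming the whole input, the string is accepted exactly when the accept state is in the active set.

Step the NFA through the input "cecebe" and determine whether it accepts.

S₀ = ε-closure({0}) = {0,2}
'c' @ 1: {3,4}
'e' @ 2: {1,2,5}  ✓accept
'c' @ 3: {3,4}
'e' @ 4: {1,2,5}  ✓accept
'b' @ 5: {3,4}
'e' @ 6: {1,2,5}  ✓accept
end set {1,2,5} — state 1 in

Answer: ACCEPT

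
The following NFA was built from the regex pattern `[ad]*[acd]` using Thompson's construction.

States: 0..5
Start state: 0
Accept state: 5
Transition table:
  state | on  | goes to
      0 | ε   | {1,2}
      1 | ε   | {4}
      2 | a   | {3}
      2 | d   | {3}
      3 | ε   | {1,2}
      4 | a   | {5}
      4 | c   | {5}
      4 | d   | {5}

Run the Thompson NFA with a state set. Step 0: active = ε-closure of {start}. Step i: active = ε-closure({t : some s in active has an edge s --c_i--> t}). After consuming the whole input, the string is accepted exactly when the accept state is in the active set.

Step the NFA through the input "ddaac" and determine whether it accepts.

Answer: ACCEPT

Derivation:
start: ε-closure({0}) = {0,1,2,4}
'd' @ 1: {1,2,3,4,5}  (accept∈set)
'd' @ 2: {1,2,3,4,5}  (accept∈set)
'a' @ 3: {1,2,3,4,5}  (accept∈set)
'a' @ 4: {1,2,3,4,5}  (accept∈set)
'c' @ 5: {5}  (accept∈set)
after full input: {5}  (accept=5 in)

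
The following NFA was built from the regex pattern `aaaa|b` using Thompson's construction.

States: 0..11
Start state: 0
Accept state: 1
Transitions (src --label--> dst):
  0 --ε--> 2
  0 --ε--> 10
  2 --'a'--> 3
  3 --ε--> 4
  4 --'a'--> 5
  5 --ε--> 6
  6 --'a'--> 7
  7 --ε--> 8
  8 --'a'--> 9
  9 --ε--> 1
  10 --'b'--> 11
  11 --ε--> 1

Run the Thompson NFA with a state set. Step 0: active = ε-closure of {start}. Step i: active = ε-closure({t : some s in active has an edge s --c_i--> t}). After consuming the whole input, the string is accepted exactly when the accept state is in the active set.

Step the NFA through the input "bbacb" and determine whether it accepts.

Answer: REJECT

Derivation:
initial (ε-close {0}): {0,2,10}
'b' @ 1: {1,11}  ✓accept
'b' @ 2: {}  — no active states
rest 'acb' ignored (set empty)
after full input: {}  (accept=1 not in)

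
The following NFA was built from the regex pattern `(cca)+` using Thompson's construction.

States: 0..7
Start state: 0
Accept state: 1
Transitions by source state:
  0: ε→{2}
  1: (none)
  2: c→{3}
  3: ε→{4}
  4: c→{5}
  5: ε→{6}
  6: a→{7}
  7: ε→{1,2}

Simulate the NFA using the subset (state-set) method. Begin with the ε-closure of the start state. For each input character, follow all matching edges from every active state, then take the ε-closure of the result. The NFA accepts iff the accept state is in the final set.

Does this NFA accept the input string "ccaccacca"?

initial (ε-close {0}): {0,2}
'c' @ 1: {3,4}
'c' @ 2: {5,6}
'a' @ 3: {1,2,7}  [accepting]
'c' @ 4: {3,4}
'c' @ 5: {5,6}
'a' @ 6: {1,2,7}  [accepting]
'c' @ 7: {3,4}
'c' @ 8: {5,6}
'a' @ 9: {1,2,7}  [accepting]
final: {1,2,7}; accept 1 in set

Answer: ACCEPT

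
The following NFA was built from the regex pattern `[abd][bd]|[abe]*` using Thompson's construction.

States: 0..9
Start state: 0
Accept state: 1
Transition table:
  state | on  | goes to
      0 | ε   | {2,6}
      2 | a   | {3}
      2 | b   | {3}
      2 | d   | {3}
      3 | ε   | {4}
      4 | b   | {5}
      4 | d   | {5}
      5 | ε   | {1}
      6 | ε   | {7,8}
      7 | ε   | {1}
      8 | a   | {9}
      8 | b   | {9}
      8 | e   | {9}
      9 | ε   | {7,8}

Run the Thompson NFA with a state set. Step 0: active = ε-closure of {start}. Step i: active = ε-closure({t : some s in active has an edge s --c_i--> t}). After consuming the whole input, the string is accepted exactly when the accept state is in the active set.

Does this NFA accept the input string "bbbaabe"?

initial (ε-close {0}): {0,1,2,6,7,8}
'b' @ 1: {1,3,4,7,8,9}  ✓accept
'b' @ 2: {1,5,7,8,9}  ✓accept
'b' @ 3: {1,7,8,9}  ✓accept
'a' @ 4: {1,7,8,9}  ✓accept
'a' @ 5: {1,7,8,9}  ✓accept
'b' @ 6: {1,7,8,9}  ✓accept
'e' @ 7: {1,7,8,9}  ✓accept
end set {1,7,8,9} — state 1 in

Answer: ACCEPT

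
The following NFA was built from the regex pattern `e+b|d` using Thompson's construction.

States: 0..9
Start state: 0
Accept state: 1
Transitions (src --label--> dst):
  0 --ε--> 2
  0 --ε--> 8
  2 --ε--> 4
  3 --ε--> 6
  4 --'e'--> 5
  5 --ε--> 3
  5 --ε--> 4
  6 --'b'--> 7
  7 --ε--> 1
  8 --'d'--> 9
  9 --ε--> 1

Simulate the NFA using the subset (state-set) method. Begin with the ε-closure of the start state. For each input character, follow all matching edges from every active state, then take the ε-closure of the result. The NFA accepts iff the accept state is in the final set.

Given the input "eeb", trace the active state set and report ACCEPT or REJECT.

Answer: ACCEPT

Derivation:
start: ε-closure({0}) = {0,2,4,8}
'e' @ 1: {3,4,5,6}
'e' @ 2: {3,4,5,6}
'b' @ 3: {1,7}  (accept∈set)
end set {1,7} — state 1 in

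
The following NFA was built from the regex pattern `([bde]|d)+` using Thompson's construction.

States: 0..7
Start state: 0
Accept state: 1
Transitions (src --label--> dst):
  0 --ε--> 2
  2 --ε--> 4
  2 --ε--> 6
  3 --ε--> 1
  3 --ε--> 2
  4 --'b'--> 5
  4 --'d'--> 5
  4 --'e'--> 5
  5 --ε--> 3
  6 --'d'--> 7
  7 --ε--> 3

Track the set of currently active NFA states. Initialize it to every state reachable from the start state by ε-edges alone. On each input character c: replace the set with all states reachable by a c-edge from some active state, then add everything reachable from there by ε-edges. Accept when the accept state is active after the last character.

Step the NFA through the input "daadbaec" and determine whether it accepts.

Answer: REJECT

Derivation:
start: ε-closure({0}) = {0,2,4,6}
'd' @ 1: {1,2,3,4,5,6,7}  ✓accept
'a' @ 2: {}  — dead — no transitions
rest 'adbaec' ignored (set empty)
final: {}; accept 1 not in set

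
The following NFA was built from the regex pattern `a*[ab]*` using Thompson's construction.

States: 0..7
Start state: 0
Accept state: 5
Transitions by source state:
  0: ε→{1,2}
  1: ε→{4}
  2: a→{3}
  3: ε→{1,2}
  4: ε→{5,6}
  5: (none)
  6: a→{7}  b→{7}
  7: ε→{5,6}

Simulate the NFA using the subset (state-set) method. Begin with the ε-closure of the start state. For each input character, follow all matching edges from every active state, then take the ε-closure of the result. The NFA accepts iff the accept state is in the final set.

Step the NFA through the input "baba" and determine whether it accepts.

Answer: ACCEPT

Derivation:
start: ε-closure({0}) = {0,1,2,4,5,6}
'b' @ 1: {5,6,7}  ✓accept
'a' @ 2: {5,6,7}  ✓accept
'b' @ 3: {5,6,7}  ✓accept
'a' @ 4: {5,6,7}  ✓accept
final: {5,6,7}; accept 5 in set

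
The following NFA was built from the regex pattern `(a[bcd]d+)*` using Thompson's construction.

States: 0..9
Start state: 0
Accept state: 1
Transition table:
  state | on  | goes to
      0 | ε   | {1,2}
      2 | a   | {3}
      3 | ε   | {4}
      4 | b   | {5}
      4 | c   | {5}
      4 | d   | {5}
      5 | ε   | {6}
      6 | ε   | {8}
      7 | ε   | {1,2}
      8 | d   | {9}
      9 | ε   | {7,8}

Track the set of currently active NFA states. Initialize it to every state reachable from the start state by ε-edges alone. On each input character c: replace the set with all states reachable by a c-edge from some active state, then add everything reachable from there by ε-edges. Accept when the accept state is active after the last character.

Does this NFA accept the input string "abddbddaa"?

Answer: REJECT

Steps:
S₀ = ε-closure({0}) = {0,1,2}
'a' @ 1: {3,4}
'b' @ 2: {5,6,8}
'd' @ 3: {1,2,7,8,9}  ✓accept
'd' @ 4: {1,2,7,8,9}  ✓accept
'b' @ 5: {}  — state set empty
rest 'ddaa' ignored (set empty)
final: {}; accept 1 not in set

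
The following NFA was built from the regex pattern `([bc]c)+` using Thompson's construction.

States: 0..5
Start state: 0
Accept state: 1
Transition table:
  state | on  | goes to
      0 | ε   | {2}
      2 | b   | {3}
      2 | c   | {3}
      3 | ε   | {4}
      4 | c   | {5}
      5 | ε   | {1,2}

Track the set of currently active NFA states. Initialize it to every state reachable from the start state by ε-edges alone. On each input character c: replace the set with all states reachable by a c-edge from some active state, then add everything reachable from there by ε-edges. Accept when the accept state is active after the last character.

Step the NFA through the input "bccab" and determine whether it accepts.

Answer: REJECT

Trace:
start: ε-closure({0}) = {0,2}
'b' @ 1: {3,4}
'c' @ 2: {1,2,5}  (accept∈set)
'c' @ 3: {3,4}
'a' @ 4: {}  — dead — no transitions
rest 'b' ignored (set empty)
final: {}; accept 1 not in set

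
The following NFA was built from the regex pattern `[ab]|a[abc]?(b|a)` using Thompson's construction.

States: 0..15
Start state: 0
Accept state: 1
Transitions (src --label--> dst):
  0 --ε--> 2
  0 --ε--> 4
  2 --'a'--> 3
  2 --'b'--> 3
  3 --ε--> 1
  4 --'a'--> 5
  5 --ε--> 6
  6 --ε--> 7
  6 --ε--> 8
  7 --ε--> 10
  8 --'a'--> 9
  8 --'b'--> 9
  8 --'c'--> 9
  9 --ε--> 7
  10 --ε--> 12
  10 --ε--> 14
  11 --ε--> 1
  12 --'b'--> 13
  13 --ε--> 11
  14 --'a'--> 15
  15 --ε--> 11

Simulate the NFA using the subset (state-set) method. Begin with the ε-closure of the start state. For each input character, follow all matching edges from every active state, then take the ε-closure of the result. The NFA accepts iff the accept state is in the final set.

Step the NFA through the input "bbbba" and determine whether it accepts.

Answer: REJECT

Derivation:
initial (ε-close {0}): {0,2,4}
'b' @ 1: {1,3}  (accept∈set)
'b' @ 2: {}  — dead — no transitions
rest 'bba' ignored (set empty)
end set {} — state 1 not in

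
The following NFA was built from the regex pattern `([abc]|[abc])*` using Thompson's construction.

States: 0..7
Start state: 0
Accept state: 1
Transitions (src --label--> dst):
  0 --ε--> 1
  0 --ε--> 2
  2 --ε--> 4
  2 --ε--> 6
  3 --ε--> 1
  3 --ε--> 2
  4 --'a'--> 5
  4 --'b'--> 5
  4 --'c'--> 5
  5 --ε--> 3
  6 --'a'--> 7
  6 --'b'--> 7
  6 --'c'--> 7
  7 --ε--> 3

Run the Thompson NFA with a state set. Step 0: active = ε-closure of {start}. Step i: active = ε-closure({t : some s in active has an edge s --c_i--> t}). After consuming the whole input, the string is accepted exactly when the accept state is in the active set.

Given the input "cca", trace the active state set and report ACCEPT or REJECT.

Answer: ACCEPT

Derivation:
S₀ = ε-closure({0}) = {0,1,2,4,6}
'c' @ 1: {1,2,3,4,5,6,7}  [accepting]
'c' @ 2: {1,2,3,4,5,6,7}  [accepting]
'a' @ 3: {1,2,3,4,5,6,7}  [accepting]
final: {1,2,3,4,5,6,7}; accept 1 in set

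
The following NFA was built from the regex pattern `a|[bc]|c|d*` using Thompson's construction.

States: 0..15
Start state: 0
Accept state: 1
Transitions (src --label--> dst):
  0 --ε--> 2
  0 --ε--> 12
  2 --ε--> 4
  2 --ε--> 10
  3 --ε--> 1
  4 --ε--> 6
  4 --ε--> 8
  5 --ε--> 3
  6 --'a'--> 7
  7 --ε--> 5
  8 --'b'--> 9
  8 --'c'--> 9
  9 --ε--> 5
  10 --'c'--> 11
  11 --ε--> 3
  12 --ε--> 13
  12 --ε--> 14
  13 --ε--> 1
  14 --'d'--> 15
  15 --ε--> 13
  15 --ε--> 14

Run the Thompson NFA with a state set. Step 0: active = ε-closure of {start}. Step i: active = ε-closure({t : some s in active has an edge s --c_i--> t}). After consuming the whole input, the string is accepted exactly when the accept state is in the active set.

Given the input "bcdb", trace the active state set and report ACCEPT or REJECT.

Answer: REJECT

Steps:
initial (ε-close {0}): {0,1,2,4,6,8,10,12,13,14}
'b' @ 1: {1,3,5,9}  (accept∈set)
'c' @ 2: {}  — no active states
rest 'db' ignored (set empty)
end set {} — state 1 not in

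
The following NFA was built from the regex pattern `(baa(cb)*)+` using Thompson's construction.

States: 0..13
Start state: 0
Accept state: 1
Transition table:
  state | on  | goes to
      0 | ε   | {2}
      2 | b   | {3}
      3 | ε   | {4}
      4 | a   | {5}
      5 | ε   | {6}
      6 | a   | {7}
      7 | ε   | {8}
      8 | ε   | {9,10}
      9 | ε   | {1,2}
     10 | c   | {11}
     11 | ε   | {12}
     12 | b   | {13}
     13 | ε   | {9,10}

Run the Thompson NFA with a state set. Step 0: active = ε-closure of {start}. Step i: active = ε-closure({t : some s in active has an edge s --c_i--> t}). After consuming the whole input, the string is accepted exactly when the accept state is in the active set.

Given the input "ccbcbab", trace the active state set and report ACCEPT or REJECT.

start: ε-closure({0}) = {0,2}
'c' @ 1: {}  — no active states
rest 'cbcbab' ignored (set empty)
after full input: {}  (accept=1 not in)

Answer: REJECT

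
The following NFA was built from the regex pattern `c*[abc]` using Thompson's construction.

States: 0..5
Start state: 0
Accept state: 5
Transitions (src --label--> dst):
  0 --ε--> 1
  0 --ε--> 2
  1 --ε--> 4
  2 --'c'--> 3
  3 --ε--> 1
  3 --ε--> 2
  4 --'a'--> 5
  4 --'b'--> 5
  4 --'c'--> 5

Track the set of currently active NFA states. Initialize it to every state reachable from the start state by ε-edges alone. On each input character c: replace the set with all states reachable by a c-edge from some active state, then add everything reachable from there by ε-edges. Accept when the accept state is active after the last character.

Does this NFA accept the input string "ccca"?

Answer: ACCEPT

Derivation:
S₀ = ε-closure({0}) = {0,1,2,4}
'c' @ 1: {1,2,3,4,5}  [accepting]
'c' @ 2: {1,2,3,4,5}  [accepting]
'c' @ 3: {1,2,3,4,5}  [accepting]
'a' @ 4: {5}  [accepting]
after full input: {5}  (accept=5 in)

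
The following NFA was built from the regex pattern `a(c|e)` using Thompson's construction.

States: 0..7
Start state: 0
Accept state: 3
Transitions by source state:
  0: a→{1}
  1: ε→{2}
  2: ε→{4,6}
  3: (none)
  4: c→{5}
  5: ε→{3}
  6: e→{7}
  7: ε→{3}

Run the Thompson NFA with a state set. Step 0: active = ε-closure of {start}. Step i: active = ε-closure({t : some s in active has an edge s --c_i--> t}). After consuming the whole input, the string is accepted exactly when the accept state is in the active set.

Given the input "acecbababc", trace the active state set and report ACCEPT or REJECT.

S₀ = ε-closure({0}) = {0}
'a' @ 1: {1,2,4,6}
'c' @ 2: {3,5}  (accept∈set)
'e' @ 3: {}  — dead — no transitions
rest 'cbababc' ignored (set empty)
final: {}; accept 3 not in set

Answer: REJECT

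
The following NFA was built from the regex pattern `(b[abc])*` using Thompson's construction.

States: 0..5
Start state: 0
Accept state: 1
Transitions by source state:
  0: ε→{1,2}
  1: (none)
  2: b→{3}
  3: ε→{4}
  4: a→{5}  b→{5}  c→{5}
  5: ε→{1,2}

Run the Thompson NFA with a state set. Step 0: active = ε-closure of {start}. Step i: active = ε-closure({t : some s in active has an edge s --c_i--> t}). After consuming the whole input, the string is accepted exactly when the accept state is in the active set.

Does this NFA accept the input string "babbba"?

initial (ε-close {0}): {0,1,2}
'b' @ 1: {3,4}
'a' @ 2: {1,2,5}  [accepting]
'b' @ 3: {3,4}
'b' @ 4: {1,2,5}  [accepting]
'b' @ 5: {3,4}
'a' @ 6: {1,2,5}  [accepting]
after full input: {1,2,5}  (accept=1 in)

Answer: ACCEPT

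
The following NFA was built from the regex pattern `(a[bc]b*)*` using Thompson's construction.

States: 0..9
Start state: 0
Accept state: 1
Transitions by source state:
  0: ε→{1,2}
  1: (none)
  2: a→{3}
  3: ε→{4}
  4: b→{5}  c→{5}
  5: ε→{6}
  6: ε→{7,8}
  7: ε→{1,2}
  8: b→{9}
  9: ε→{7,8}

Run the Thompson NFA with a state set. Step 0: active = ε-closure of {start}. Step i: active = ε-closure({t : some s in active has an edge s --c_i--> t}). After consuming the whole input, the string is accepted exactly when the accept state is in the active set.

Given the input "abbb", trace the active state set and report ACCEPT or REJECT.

S₀ = ε-closure({0}) = {0,1,2}
'a' @ 1: {3,4}
'b' @ 2: {1,2,5,6,7,8}  (accept∈set)
'b' @ 3: {1,2,7,8,9}  (accept∈set)
'b' @ 4: {1,2,7,8,9}  (accept∈set)
after full input: {1,2,7,8,9}  (accept=1 in)

Answer: ACCEPT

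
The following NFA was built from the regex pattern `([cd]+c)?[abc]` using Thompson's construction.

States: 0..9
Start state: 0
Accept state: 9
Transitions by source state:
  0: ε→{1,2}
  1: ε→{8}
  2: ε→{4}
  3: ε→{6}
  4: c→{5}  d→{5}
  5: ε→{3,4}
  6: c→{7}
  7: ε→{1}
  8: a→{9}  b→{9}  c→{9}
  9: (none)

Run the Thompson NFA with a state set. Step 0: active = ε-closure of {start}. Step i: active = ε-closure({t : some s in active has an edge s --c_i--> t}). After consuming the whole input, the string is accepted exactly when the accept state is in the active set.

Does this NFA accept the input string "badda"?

initial (ε-close {0}): {0,1,2,4,8}
'b' @ 1: {9}  ✓accept
'a' @ 2: {}  — dead — no transitions
rest 'dda' ignored (set empty)
final: {}; accept 9 not in set

Answer: REJECT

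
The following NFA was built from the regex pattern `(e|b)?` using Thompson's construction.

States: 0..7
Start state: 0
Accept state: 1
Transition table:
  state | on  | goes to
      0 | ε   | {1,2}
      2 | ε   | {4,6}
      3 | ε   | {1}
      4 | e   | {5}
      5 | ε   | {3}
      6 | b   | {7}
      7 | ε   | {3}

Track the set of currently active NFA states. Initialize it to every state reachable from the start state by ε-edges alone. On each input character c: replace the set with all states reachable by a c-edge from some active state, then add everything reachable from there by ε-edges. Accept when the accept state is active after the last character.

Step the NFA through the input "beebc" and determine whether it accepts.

start: ε-closure({0}) = {0,1,2,4,6}
'b' @ 1: {1,3,7}  ✓accept
'e' @ 2: {}  — no active states
rest 'ebc' ignored (set empty)
final: {}; accept 1 not in set

Answer: REJECT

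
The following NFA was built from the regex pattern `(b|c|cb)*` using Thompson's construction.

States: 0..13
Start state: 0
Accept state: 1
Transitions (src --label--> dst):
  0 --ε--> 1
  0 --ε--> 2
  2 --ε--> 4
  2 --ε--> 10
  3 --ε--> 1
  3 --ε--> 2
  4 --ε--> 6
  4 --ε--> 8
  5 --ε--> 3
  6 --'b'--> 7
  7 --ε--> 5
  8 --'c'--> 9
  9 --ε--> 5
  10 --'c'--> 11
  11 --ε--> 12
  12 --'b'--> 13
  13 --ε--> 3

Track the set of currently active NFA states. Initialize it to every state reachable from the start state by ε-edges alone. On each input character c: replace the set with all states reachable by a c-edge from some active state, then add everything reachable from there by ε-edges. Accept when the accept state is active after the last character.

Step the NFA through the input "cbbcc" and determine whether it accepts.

Answer: ACCEPT

Derivation:
start: ε-closure({0}) = {0,1,2,4,6,8,10}
'c' @ 1: {1,2,3,4,5,6,8,9,10,11,12}  [accepting]
'b' @ 2: {1,2,3,4,5,6,7,8,10,13}  [accepting]
'b' @ 3: {1,2,3,4,5,6,7,8,10}  [accepting]
'c' @ 4: {1,2,3,4,5,6,8,9,10,11,12}  [accepting]
'c' @ 5: {1,2,3,4,5,6,8,9,10,11,12}  [accepting]
final: {1,2,3,4,5,6,8,9,10,11,12}; accept 1 in set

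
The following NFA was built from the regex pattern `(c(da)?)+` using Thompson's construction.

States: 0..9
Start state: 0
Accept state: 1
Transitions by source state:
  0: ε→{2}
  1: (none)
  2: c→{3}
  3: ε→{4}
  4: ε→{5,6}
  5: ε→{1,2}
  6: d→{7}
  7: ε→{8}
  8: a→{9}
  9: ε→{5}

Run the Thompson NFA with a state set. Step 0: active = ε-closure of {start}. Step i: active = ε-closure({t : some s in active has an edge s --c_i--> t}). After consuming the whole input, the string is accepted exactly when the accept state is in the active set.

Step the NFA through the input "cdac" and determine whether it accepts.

S₀ = ε-closure({0}) = {0,2}
'c' @ 1: {1,2,3,4,5,6}  (accept∈set)
'd' @ 2: {7,8}
'a' @ 3: {1,2,5,9}  (accept∈set)
'c' @ 4: {1,2,3,4,5,6}  (accept∈set)
final: {1,2,3,4,5,6}; accept 1 in set

Answer: ACCEPT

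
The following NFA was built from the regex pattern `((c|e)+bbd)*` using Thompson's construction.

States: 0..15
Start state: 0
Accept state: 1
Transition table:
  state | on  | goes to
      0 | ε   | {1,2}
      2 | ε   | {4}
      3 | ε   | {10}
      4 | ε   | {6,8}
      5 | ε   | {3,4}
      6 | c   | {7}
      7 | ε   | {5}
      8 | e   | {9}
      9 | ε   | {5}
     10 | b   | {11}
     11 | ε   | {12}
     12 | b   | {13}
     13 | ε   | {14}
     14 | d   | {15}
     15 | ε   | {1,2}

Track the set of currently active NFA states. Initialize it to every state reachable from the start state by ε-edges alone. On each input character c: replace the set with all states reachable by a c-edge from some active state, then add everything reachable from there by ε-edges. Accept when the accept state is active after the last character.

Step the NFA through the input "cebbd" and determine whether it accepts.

Answer: ACCEPT

Trace:
initial (ε-close {0}): {0,1,2,4,6,8}
'c' @ 1: {3,4,5,6,7,8,10}
'e' @ 2: {3,4,5,6,8,9,10}
'b' @ 3: {11,12}
'b' @ 4: {13,14}
'd' @ 5: {1,2,4,6,8,15}  [accepting]
after full input: {1,2,4,6,8,15}  (accept=1 in)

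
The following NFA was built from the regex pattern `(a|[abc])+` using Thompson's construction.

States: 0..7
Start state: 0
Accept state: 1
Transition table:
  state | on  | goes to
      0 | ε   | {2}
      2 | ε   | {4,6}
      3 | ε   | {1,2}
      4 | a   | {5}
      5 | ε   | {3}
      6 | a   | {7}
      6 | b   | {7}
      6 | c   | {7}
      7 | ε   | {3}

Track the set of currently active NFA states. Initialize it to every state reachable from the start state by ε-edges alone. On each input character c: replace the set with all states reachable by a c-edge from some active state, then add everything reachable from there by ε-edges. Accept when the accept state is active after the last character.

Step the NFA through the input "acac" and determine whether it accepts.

start: ε-closure({0}) = {0,2,4,6}
'a' @ 1: {1,2,3,4,5,6,7}  [accepting]
'c' @ 2: {1,2,3,4,6,7}  [accepting]
'a' @ 3: {1,2,3,4,5,6,7}  [accepting]
'c' @ 4: {1,2,3,4,6,7}  [accepting]
final: {1,2,3,4,6,7}; accept 1 in set

Answer: ACCEPT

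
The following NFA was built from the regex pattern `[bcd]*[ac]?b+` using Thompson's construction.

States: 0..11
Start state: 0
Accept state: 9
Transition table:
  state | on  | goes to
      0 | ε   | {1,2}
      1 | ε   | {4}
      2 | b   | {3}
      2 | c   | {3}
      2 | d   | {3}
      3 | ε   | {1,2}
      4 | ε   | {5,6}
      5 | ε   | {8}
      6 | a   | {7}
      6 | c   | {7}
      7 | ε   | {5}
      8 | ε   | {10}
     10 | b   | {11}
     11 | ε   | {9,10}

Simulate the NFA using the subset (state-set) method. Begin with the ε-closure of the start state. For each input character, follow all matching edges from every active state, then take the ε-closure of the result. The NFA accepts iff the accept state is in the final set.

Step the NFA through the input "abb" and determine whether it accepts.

Answer: ACCEPT

Trace:
initial (ε-close {0}): {0,1,2,4,5,6,8,10}
'a' @ 1: {5,7,8,10}
'b' @ 2: {9,10,11}  (accept∈set)
'b' @ 3: {9,10,11}  (accept∈set)
final: {9,10,11}; accept 9 in set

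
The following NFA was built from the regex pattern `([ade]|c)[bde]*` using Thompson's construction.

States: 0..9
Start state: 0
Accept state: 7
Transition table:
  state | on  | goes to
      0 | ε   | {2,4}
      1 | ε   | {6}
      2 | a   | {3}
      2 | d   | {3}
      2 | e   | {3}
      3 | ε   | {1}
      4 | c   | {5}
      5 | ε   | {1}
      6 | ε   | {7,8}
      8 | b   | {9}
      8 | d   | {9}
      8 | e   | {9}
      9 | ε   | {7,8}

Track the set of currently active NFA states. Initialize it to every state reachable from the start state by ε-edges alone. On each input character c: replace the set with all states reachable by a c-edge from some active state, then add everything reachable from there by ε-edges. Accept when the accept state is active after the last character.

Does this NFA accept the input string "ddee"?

Answer: ACCEPT

Trace:
start: ε-closure({0}) = {0,2,4}
'd' @ 1: {1,3,6,7,8}  [accepting]
'd' @ 2: {7,8,9}  [accepting]
'e' @ 3: {7,8,9}  [accepting]
'e' @ 4: {7,8,9}  [accepting]
end set {7,8,9} — state 7 in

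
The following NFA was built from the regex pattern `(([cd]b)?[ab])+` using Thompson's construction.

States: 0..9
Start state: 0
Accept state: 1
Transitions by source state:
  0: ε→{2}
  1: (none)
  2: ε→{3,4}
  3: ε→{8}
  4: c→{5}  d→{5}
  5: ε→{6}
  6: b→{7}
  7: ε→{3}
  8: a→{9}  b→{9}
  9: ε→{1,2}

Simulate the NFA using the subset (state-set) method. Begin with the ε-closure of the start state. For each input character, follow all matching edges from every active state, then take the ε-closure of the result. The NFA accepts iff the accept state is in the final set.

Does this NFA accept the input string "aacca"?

Answer: REJECT

Trace:
initial (ε-close {0}): {0,2,3,4,8}
'a' @ 1: {1,2,3,4,8,9}  [accepting]
'a' @ 2: {1,2,3,4,8,9}  [accepting]
'c' @ 3: {5,6}
'c' @ 4: {}  — no active states
rest 'a' ignored (set empty)
final: {}; accept 1 not in set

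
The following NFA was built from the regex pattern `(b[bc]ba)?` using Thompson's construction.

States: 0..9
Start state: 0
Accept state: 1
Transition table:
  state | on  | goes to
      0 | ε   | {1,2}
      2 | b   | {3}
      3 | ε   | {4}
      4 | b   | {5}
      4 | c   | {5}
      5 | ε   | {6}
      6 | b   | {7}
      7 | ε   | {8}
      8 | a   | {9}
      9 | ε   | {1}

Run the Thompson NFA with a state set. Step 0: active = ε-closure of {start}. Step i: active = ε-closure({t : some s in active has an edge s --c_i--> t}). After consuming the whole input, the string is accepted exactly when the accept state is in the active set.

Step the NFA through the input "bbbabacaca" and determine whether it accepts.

Answer: REJECT

Trace:
initial (ε-close {0}): {0,1,2}
'b' @ 1: {3,4}
'b' @ 2: {5,6}
'b' @ 3: {7,8}
'a' @ 4: {1,9}  [accepting]
'b' @ 5: {}  — no active states
rest 'acaca' ignored (set empty)
after full input: {}  (accept=1 not in)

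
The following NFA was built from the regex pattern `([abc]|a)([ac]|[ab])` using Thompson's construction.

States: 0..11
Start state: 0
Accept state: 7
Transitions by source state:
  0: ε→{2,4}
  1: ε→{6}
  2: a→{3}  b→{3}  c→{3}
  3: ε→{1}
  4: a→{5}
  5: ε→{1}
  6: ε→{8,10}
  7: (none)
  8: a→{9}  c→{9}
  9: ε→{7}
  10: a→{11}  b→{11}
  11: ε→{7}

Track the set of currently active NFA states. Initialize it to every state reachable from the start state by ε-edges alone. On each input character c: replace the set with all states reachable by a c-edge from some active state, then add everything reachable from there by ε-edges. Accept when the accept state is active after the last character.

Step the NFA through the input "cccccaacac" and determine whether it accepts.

initial (ε-close {0}): {0,2,4}
'c' @ 1: {1,3,6,8,10}
'c' @ 2: {7,9}  [accepting]
'c' @ 3: {}  — no active states
rest 'ccaacac' ignored (set empty)
final: {}; accept 7 not in set

Answer: REJECT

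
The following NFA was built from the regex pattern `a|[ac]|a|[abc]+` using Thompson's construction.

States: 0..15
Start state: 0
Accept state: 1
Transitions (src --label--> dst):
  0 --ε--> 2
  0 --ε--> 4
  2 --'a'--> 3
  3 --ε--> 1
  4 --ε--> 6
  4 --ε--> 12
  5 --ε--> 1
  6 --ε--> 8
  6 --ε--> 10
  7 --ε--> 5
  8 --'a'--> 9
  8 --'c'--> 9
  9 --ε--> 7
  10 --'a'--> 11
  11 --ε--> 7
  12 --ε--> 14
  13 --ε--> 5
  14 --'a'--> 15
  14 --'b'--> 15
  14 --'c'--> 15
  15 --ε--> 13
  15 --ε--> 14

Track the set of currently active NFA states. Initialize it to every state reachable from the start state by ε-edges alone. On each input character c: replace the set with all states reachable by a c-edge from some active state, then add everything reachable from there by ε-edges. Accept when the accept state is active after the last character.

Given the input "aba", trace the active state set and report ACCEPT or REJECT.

Answer: ACCEPT

Steps:
initial (ε-close {0}): {0,2,4,6,8,10,12,14}
'a' @ 1: {1,3,5,7,9,11,13,14,15}  (accept∈set)
'b' @ 2: {1,5,13,14,15}  (accept∈set)
'a' @ 3: {1,5,13,14,15}  (accept∈set)
end set {1,5,13,14,15} — state 1 in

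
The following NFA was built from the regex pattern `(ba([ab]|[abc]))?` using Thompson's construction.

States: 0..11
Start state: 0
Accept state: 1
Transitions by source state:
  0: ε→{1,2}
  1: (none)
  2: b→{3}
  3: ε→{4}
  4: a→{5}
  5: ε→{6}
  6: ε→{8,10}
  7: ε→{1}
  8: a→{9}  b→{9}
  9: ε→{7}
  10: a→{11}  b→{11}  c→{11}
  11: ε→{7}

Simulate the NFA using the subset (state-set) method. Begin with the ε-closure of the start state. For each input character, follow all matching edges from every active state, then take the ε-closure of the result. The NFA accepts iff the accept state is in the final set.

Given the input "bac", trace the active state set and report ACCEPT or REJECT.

Answer: ACCEPT

Steps:
initial (ε-close {0}): {0,1,2}
'b' @ 1: {3,4}
'a' @ 2: {5,6,8,10}
'c' @ 3: {1,7,11}  ✓accept
final: {1,7,11}; accept 1 in set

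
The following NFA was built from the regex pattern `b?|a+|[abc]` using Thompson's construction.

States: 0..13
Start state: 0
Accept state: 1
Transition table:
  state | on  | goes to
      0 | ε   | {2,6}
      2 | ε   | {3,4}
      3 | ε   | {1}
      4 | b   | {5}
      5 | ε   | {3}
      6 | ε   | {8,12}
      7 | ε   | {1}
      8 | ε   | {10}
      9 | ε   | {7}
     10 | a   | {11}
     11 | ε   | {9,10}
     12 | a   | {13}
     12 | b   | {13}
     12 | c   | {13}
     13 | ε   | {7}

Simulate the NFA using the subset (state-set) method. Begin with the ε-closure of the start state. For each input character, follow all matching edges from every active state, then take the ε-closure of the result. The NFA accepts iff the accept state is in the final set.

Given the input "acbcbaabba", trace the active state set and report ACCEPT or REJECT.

Answer: REJECT

Derivation:
S₀ = ε-closure({0}) = {0,1,2,3,4,6,8,10,12}
'a' @ 1: {1,7,9,10,11,13}  ✓accept
'c' @ 2: {}  — state set empty
rest 'bcbaabba' ignored (set empty)
final: {}; accept 1 not in set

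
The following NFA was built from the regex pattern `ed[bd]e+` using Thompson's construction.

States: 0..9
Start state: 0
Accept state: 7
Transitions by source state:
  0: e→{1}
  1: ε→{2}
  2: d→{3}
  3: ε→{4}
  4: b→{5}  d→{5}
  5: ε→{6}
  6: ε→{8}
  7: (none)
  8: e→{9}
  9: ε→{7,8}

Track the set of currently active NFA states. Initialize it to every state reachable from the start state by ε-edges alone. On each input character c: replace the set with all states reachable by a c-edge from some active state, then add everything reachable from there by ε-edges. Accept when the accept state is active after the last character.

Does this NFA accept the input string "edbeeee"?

S₀ = ε-closure({0}) = {0}
'e' @ 1: {1,2}
'd' @ 2: {3,4}
'b' @ 3: {5,6,8}
'e' @ 4: {7,8,9}  ✓accept
'e' @ 5: {7,8,9}  ✓accept
'e' @ 6: {7,8,9}  ✓accept
'e' @ 7: {7,8,9}  ✓accept
end set {7,8,9} — state 7 in

Answer: ACCEPT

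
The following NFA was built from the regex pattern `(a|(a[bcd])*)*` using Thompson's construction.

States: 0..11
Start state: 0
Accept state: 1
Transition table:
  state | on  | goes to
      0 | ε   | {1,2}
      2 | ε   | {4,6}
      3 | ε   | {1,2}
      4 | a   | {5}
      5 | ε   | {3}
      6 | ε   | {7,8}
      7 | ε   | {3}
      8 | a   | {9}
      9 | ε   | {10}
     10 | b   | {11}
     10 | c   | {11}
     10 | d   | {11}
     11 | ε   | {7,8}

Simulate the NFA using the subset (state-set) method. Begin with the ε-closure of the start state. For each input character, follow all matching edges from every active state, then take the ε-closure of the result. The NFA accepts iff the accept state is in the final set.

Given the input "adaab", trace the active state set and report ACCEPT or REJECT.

S₀ = ε-closure({0}) = {0,1,2,3,4,6,7,8}
'a' @ 1: {1,2,3,4,5,6,7,8,9,10}  [accepting]
'd' @ 2: {1,2,3,4,6,7,8,11}  [accepting]
'a' @ 3: {1,2,3,4,5,6,7,8,9,10}  [accepting]
'a' @ 4: {1,2,3,4,5,6,7,8,9,10}  [accepting]
'b' @ 5: {1,2,3,4,6,7,8,11}  [accepting]
final: {1,2,3,4,6,7,8,11}; accept 1 in set

Answer: ACCEPT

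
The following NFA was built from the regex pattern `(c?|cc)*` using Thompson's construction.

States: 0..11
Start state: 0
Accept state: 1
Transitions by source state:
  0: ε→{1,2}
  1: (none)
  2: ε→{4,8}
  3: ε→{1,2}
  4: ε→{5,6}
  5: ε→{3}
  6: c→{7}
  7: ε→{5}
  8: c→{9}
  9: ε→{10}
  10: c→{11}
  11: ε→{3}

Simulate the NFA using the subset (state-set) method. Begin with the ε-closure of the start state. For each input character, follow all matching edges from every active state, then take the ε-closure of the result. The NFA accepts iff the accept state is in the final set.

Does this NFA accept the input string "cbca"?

start: ε-closure({0}) = {0,1,2,3,4,5,6,8}
'c' @ 1: {1,2,3,4,5,6,7,8,9,10}  ✓accept
'b' @ 2: {}  — state set empty
rest 'ca' ignored (set empty)
final: {}; accept 1 not in set

Answer: REJECT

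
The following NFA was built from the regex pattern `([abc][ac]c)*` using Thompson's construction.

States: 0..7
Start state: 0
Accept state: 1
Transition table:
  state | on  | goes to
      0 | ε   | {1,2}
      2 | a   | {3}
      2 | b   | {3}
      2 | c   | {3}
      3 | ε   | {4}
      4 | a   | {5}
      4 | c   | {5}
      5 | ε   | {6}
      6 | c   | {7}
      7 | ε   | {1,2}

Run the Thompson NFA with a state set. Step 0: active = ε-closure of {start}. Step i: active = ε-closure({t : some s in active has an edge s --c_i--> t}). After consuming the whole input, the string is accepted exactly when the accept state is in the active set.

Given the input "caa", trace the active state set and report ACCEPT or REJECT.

Answer: REJECT

Steps:
S₀ = ε-closure({0}) = {0,1,2}
'c' @ 1: {3,4}
'a' @ 2: {5,6}
'a' @ 3: {}  — dead — no transitions
end set {} — state 1 not in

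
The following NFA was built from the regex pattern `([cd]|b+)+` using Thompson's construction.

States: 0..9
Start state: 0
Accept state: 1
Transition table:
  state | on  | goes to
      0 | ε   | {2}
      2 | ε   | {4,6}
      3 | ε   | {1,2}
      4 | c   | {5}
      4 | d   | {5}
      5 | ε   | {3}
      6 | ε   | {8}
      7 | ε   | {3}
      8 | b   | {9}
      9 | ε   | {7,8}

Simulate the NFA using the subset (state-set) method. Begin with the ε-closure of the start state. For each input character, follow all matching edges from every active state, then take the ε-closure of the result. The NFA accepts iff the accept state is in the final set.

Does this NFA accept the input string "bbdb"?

Answer: ACCEPT

Steps:
initial (ε-close {0}): {0,2,4,6,8}
'b' @ 1: {1,2,3,4,6,7,8,9}  ✓accept
'b' @ 2: {1,2,3,4,6,7,8,9}  ✓accept
'd' @ 3: {1,2,3,4,5,6,8}  ✓accept
'b' @ 4: {1,2,3,4,6,7,8,9}  ✓accept
end set {1,2,3,4,6,7,8,9} — state 1 in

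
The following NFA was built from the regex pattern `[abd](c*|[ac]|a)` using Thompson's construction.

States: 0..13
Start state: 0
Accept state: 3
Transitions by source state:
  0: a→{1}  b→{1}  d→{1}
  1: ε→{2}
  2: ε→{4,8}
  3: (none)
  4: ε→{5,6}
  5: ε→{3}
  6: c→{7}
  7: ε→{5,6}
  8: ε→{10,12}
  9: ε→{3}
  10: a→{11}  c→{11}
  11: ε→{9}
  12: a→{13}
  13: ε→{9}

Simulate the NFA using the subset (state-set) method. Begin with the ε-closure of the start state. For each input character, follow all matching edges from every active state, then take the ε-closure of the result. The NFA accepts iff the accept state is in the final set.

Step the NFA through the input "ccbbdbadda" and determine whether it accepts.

Answer: REJECT

Steps:
start: ε-closure({0}) = {0}
'c' @ 1: {}  — dead — no transitions
rest 'cbbdbadda' ignored (set empty)
end set {} — state 3 not in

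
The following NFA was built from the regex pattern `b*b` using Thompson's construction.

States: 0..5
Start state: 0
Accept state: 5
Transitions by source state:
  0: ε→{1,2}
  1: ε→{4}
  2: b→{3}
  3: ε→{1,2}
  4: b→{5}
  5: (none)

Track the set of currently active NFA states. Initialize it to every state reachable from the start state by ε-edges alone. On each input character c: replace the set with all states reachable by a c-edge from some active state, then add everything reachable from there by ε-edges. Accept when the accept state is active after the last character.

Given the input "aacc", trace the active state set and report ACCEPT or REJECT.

S₀ = ε-closure({0}) = {0,1,2,4}
'a' @ 1: {}  — no active states
rest 'acc' ignored (set empty)
end set {} — state 5 not in

Answer: REJECT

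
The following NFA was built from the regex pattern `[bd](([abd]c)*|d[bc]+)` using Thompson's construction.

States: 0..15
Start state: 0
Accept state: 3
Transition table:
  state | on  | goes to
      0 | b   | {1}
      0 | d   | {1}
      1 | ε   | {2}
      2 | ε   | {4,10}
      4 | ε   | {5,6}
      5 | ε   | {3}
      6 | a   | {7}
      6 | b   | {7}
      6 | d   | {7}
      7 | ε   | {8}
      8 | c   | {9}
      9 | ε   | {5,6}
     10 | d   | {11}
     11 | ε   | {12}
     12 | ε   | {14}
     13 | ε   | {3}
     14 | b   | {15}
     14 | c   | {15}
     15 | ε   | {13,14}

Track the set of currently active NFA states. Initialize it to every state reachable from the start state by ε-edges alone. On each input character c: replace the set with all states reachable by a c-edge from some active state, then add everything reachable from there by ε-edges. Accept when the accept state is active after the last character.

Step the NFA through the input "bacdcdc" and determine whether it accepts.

initial (ε-close {0}): {0}
'b' @ 1: {1,2,3,4,5,6,10}  [accepting]
'a' @ 2: {7,8}
'c' @ 3: {3,5,6,9}  [accepting]
'd' @ 4: {7,8}
'c' @ 5: {3,5,6,9}  [accepting]
'd' @ 6: {7,8}
'c' @ 7: {3,5,6,9}  [accepting]
after full input: {3,5,6,9}  (accept=3 in)

Answer: ACCEPT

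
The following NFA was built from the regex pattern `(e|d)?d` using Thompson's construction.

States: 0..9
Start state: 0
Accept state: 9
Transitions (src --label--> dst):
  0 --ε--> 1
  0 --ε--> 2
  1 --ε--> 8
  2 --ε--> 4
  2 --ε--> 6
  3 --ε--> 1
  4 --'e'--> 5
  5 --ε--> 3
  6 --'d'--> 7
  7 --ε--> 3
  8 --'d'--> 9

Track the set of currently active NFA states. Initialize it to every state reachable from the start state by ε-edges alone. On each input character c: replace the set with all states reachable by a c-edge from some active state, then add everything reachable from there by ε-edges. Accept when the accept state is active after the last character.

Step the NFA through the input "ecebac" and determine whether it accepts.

Answer: REJECT

Steps:
initial (ε-close {0}): {0,1,2,4,6,8}
'e' @ 1: {1,3,5,8}
'c' @ 2: {}  — no active states
rest 'ebac' ignored (set empty)
after full input: {}  (accept=9 not in)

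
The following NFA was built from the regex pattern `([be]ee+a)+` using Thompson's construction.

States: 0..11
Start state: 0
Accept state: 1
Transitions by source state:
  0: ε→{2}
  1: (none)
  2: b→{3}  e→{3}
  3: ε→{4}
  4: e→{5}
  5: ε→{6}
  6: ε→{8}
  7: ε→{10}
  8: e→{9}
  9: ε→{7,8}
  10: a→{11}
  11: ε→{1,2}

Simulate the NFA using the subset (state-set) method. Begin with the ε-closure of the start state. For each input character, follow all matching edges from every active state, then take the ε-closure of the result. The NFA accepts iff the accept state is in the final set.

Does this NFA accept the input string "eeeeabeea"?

start: ε-closure({0}) = {0,2}
'e' @ 1: {3,4}
'e' @ 2: {5,6,8}
'e' @ 3: {7,8,9,10}
'e' @ 4: {7,8,9,10}
'a' @ 5: {1,2,11}  ✓accept
'b' @ 6: {3,4}
'e' @ 7: {5,6,8}
'e' @ 8: {7,8,9,10}
'a' @ 9: {1,2,11}  ✓accept
after full input: {1,2,11}  (accept=1 in)

Answer: ACCEPT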